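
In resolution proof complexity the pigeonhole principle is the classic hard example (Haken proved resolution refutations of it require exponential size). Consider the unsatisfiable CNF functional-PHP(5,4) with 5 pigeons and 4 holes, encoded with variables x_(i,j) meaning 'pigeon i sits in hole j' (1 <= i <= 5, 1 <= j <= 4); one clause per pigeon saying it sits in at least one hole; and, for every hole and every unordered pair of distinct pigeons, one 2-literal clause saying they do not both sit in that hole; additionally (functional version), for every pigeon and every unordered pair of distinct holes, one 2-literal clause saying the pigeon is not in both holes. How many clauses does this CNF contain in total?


functional-PHP(5,4): 5 pigeons, 4 holes, 5*4 = 20 variables.
- pigeon clauses: one per pigeon -> 5 clauses
- hole clauses: 4 holes * C(5,2) = 4 * 10 -> 40 clauses
- functional clauses: 5 pigeons * C(4,2) = 5 * 6 -> 30 clauses
Total clauses = 5 + 40 + 30 = 75

75


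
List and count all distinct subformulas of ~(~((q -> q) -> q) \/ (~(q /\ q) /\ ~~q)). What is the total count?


Formula: ~(~((q -> q) -> q) \/ (~(q /\ q) /\ ~~q))
Subformulas found:
  1. q
  2. ~q
  3. ~~q
  4. (q -> q)
  5. (q /\ q)
  6. ~(q /\ q)
  7. ((q -> q) -> q)
  8. ~((q -> q) -> q)
  9. (~(q /\ q) /\ ~~q)
  10. (~((q -> q) -> q) \/ (~(q /\ q) /\ ~~q))
  11. ~(~((q -> q) -> q) \/ (~(q /\ q) /\ ~~q))
Total distinct subformulas = 11

11


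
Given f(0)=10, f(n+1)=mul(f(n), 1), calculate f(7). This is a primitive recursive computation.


f(0) = 10
f(1) = mul(f(0), 1) = mul(10, 1) = 10
f(2) = mul(f(1), 1) = mul(10, 1) = 10
f(3) = mul(f(2), 1) = mul(10, 1) = 10
f(4) = mul(f(3), 1) = mul(10, 1) = 10
f(5) = mul(f(4), 1) = mul(10, 1) = 10
f(6) = mul(f(5), 1) = mul(10, 1) = 10
f(7) = mul(f(6), 1) = mul(10, 1) = 10


10


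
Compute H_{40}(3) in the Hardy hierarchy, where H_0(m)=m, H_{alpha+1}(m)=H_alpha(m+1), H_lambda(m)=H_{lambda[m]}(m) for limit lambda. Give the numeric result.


H_40(3):
For finite ordinals k, H_k(n) = n + k (each successor step adds 1).
H_40(3) = 3 + 40 = 43

43


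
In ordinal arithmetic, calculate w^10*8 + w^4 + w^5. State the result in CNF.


Ordinal addition (w^10*8 + w^4) + w^5:
alpha's leading term has exponent 10 > beta's exponent 5, so it survives.
alpha's tail term has exponent 4 < beta's exponent 5, so it is absorbed by beta.
In ordinal addition, any term followed by a strictly larger-exponent term is absorbed.
Result = w^10*8 + w^5

w^10*8 + w^5


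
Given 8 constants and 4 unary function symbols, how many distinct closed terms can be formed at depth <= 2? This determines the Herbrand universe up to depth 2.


Herbrand terms by depth:
Depth 0: 8 constants
Depth 1: 32 new terms (running total: 40)
Depth 2: 128 new terms (running total: 168)
Total distinct ground terms = 168

168


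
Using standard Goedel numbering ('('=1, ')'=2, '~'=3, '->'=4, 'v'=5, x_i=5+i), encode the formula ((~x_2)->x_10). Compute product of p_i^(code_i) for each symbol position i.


Formula: ((~x_2)->x_10)
Symbol codes: [1, 1, 3, 7, 2, 4, 15, 2]
Primes: [2, 3, 5, 7, 11, 13, 17, 19]
p_1^1 = 2^1 = 2
p_2^1 = 3^1 = 3
p_3^3 = 5^3 = 125
p_4^7 = 7^7 = 823543
p_5^2 = 11^2 = 121
p_6^4 = 13^4 = 28561
p_7^15 = 17^15 = 2862423051509815793
p_8^2 = 19^2 = 361
Product = 2205704583260795671845979087819169250

2205704583260795671845979087819169250


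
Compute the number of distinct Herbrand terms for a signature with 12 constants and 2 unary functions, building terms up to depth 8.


Herbrand terms by depth:
Depth 0: 12 constants
Depth 1: 24 new terms (running total: 36)
Depth 2: 48 new terms (running total: 84)
Depth 3: 96 new terms (running total: 180)
Depth 4: 192 new terms (running total: 372)
Depth 5: 384 new terms (running total: 756)
Depth 6: 768 new terms (running total: 1524)
Depth 7: 1536 new terms (running total: 3060)
Depth 8: 3072 new terms (running total: 6132)
Total distinct ground terms = 6132

6132


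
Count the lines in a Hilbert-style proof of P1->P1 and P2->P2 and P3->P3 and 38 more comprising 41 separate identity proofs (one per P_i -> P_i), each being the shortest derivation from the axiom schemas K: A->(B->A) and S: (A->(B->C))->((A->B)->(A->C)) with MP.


The shortest proof of A->A from K and S in the Hilbert calculus has exactly 5 lines:
(1) K instance A->((A->A)->A), (2) S instance, (3) MP on 1,2, (4) K instance A->(A->A), (5) MP on 3,4.
For 41 independent identities: 41 * 5 = 205 lines total.

205


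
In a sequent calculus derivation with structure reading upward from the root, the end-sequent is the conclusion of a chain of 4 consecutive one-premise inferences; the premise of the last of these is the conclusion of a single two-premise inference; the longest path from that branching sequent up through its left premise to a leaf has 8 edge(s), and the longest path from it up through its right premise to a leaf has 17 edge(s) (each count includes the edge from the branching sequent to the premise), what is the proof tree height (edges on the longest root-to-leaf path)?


Longest path through the left premise: 8 edges (measured from the branching sequent)
Longest path through the right premise: 17 edges
Height of the subtree rooted at the branching sequent: max(8, 17) = 17
The branching sequent sits 4 edges above the root (the chain of one-premise inferences), so height = 17 + 4 = 21

21


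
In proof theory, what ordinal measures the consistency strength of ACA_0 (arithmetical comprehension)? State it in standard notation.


The proof-theoretic ordinal of ACA_0 (arithmetical comprehension) is a standard result in ordinal analysis.
This ordinal is the supremum of order types of primitive recursive well-orderings
that the theory can prove to be well-ordered.
For ACA_0 (arithmetical comprehension), the proof-theoretic ordinal is epsilon_0.

epsilon_0


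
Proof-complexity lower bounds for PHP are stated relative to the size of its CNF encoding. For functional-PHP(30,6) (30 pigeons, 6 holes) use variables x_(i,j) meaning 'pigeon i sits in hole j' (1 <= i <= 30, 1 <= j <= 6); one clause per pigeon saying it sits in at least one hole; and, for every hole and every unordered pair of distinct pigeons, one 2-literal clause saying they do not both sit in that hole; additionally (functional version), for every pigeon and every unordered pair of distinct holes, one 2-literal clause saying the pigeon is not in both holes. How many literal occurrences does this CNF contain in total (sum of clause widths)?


functional-PHP(30,6): 30 pigeons, 6 holes, 30*6 = 180 variables.
- pigeon clauses: one per pigeon -> 30 clauses of width 6 -> 180 literals
- hole clauses: 6 holes * C(30,2) = 6 * 435 -> 2610 clauses of width 2 -> 5220 literals
- functional clauses: 30 pigeons * C(6,2) = 30 * 15 -> 450 clauses of width 2 -> 900 literals
Total literal occurrences = 180 + 5220 + 900 = 6300

6300


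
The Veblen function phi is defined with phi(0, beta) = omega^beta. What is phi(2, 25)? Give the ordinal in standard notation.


phi(2, 25):
phi(2, beta) = zeta_beta (the beta-th zeta number, fixed point of epsilon).
phi(2, 25) = zeta_25

zeta_25


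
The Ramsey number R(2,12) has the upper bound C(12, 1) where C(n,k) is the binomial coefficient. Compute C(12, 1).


R(2,12) <= C(2+12-2, 2-1) = C(12, 1)
C(12, 1) = 12! / (1! * 11!)
= 12

12


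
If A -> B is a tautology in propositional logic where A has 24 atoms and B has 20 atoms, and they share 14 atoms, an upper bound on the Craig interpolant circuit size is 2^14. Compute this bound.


Shared atoms = 14
Craig interpolant size bound = 2^14
= 16384

16384


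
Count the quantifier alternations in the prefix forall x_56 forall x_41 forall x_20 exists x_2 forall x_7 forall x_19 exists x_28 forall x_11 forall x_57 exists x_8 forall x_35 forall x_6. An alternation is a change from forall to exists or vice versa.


Walk the prefix and count type changes:
  position 1: forall -> forall
  position 2: forall -> forall
  position 3: forall -> exists <-- alternation
  position 4: exists -> forall <-- alternation
  position 5: forall -> forall
  position 6: forall -> exists <-- alternation
  position 7: exists -> forall <-- alternation
  position 8: forall -> forall
  position 9: forall -> exists <-- alternation
  position 10: exists -> forall <-- alternation
  position 11: forall -> forall
Total alternations = 6

6


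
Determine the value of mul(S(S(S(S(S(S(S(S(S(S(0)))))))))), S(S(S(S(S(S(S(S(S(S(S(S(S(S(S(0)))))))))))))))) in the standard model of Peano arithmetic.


mul(S^10(0), S^15(0)):
S^10(0) = 10
S^15(0) = 15
10 * 15 = 150

150


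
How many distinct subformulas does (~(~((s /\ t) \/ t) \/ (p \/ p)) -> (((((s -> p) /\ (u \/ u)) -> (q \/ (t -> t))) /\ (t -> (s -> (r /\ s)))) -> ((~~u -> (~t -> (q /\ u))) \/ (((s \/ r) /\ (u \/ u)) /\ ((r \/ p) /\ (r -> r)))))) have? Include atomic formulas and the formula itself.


Formula: (~(~((s /\ t) \/ t) \/ (p \/ p)) -> (((((s -> p) /\ (u \/ u)) -> (q \/ (t -> t))) /\ (t -> (s -> (r /\ s)))) -> ((~~u -> (~t -> (q /\ u))) \/ (((s \/ r) /\ (u \/ u)) /\ ((r \/ p) /\ (r -> r))))))
Subformulas found:
  1. r
  2. p
  3. q
  4. u
  5. s
  6. t
  7. ~t
  8. ~u
  9. ~~u
  10. (s /\ t)
  11. (s -> p)
  12. (r -> r)
  13. (r /\ s)
  14. (q /\ u)
  15. (p \/ p)
  16. (s \/ r)
  17. (t -> t)
  18. (r \/ p)
  19. (u \/ u)
  20. (s -> (r /\ s))
  21. ((s /\ t) \/ t)
  22. (q \/ (t -> t))
  23. ~((s /\ t) \/ t)
  24. (~t -> (q /\ u))
  25. ((r \/ p) /\ (r -> r))
  26. (t -> (s -> (r /\ s)))
  27. ((s \/ r) /\ (u \/ u))
  28. ((s -> p) /\ (u \/ u))
  29. (~~u -> (~t -> (q /\ u)))
  30. (~((s /\ t) \/ t) \/ (p \/ p))
  31. ~(~((s /\ t) \/ t) \/ (p \/ p))
  32. (((s -> p) /\ (u \/ u)) -> (q \/ (t -> t)))
  33. (((s \/ r) /\ (u \/ u)) /\ ((r \/ p) /\ (r -> r)))
  34. ((((s -> p) /\ (u \/ u)) -> (q \/ (t -> t))) /\ (t -> (s -> (r /\ s))))
  35. ((~~u -> (~t -> (q /\ u))) \/ (((s \/ r) /\ (u \/ u)) /\ ((r \/ p) /\ (r -> r))))
  36. (((((s -> p) /\ (u \/ u)) -> (q \/ (t -> t))) /\ (t -> (s -> (r /\ s)))) -> ((~~u -> (~t -> (q /\ u))) \/ (((s \/ r) /\ (u \/ u)) /\ ((r \/ p) /\ (r -> r)))))
  37. (~(~((s /\ t) \/ t) \/ (p \/ p)) -> (((((s -> p) /\ (u \/ u)) -> (q \/ (t -> t))) /\ (t -> (s -> (r /\ s)))) -> ((~~u -> (~t -> (q /\ u))) \/ (((s \/ r) /\ (u \/ u)) /\ ((r \/ p) /\ (r -> r))))))
Total distinct subformulas = 37

37


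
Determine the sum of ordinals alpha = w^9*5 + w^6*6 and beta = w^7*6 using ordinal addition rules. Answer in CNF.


Ordinal addition (w^9*5 + w^6*6) + w^7*6:
alpha's leading term has exponent 9 > beta's exponent 7, so it survives.
alpha's tail term has exponent 6 < beta's exponent 7, so it is absorbed by beta.
In ordinal addition, any term followed by a strictly larger-exponent term is absorbed.
Result = w^9*5 + w^7*6

w^9*5 + w^7*6


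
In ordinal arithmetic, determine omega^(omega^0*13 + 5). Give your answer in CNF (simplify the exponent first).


omega^(omega^0*13 + 5):
omega^0 = 1, so the exponent is 13 + 5 = 18 (finite ordinal addition).
Result = omega^18, already a single CNF term.

omega^18


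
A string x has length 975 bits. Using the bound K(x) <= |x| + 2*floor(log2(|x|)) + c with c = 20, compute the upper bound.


floor(log2(975)) = 9
2 * 9 = 18
K(x) <= 975 + 18 + 20 = 1013

1013


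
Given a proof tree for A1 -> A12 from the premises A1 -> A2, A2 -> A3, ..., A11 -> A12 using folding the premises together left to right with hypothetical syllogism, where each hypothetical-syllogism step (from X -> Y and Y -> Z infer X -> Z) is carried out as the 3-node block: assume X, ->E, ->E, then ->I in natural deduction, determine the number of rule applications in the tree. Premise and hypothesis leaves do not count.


There are 11 premises in the chain. The first HS step combines premises 1 and 2; each further premise needs one more HS step.
So 11 premises require 11 - 1 = 10 hypothetical-syllogism steps.
Each HS step uses 3 inference nodes (->E, ->E, ->I).
10 * 3 = 30 total inference nodes.

30


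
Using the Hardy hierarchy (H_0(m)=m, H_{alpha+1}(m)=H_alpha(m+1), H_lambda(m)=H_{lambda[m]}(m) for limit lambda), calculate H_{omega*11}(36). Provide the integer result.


H_{omega*11}(36):
For the Hardy hierarchy, H_{omega*k}(n) = 2^k * n.
2^11 = 2048.
2048 * 36 = 73728

73728


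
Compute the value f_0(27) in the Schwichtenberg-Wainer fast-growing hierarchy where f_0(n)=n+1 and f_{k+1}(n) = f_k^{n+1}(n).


f_0(27) = 27 + 1 = 28

28


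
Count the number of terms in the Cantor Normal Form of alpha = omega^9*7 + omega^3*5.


CNF: omega^9*7 + omega^3*5
Count the summands separated by '+':
  term 1: omega^9*7
  term 2: omega^3*5
Total terms = 2

2


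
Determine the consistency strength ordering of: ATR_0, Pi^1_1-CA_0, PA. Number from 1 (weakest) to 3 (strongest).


Ordering by consistency strength:
1. PA
2. ATR_0
3. Pi^1_1-CA_0


ATR_0=2, Pi^1_1-CA_0=3, PA=1


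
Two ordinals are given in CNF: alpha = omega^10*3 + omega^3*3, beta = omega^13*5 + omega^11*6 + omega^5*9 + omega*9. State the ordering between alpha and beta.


Compare term by term from highest exponent:
alpha = omega^10*3 + omega^3*3
beta = omega^13*5 + omega^11*6 + omega^5*9 + omega*9
Term 1: alpha has omega^10*3, beta has omega^13*5
Term 2: alpha has omega^3*3, beta has omega^11*6
Term 3: alpha has omega^0*0, beta has omega^5*9
Term 4: alpha has omega^0*0, beta has omega^1*9
Result: alpha < beta

alpha < beta


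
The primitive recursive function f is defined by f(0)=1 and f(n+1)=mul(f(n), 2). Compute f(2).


f(0) = 1
f(1) = mul(f(0), 2) = mul(1, 2) = 2
f(2) = mul(f(1), 2) = mul(2, 2) = 4


4


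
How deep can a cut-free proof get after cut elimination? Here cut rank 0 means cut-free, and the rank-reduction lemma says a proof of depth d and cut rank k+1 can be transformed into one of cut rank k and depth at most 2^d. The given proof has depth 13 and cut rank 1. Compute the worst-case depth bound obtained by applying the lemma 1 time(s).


Each rank reduction sends depth d to at most 2^d; cut rank r needs r reductions.
2_0(13) = 13
2_1(13) = 2^13 = 8192
Cut-free depth bound = 8192

8192


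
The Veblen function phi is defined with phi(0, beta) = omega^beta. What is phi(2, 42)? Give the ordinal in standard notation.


phi(2, 42):
phi(2, beta) = zeta_beta (the beta-th zeta number, fixed point of epsilon).
phi(2, 42) = zeta_42

zeta_42


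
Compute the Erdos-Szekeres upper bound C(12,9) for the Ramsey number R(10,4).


R(10,4) <= C(10+4-2, 10-1) = C(12, 9)
C(12, 9) = 12! / (9! * 3!)
= 220

220


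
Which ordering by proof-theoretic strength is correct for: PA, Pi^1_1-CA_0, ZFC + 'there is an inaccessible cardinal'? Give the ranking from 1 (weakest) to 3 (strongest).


Ordering by consistency strength:
1. PA
2. Pi^1_1-CA_0
3. ZFC + 'there is an inaccessible cardinal'


PA=1, Pi^1_1-CA_0=2, ZFC + 'there is an inaccessible cardinal'=3


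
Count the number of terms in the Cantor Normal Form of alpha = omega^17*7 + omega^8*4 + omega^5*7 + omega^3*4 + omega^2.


CNF: omega^17*7 + omega^8*4 + omega^5*7 + omega^3*4 + omega^2
Count the summands separated by '+':
  term 1: omega^17*7
  term 2: omega^8*4
  term 3: omega^5*7
  term 4: omega^3*4
  term 5: omega^2
Total terms = 5

5


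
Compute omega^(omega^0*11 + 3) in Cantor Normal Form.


omega^(omega^0*11 + 3):
omega^0 = 1, so the exponent is 11 + 3 = 14 (finite ordinal addition).
Result = omega^14, already a single CNF term.

omega^14


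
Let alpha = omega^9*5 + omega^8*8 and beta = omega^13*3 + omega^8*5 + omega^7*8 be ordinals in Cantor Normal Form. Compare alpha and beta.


Compare term by term from highest exponent:
alpha = omega^9*5 + omega^8*8
beta = omega^13*3 + omega^8*5 + omega^7*8
Term 1: alpha has omega^9*5, beta has omega^13*3
Term 2: alpha has omega^8*8, beta has omega^8*5
Term 3: alpha has omega^0*0, beta has omega^7*8
Result: alpha < beta

alpha < beta


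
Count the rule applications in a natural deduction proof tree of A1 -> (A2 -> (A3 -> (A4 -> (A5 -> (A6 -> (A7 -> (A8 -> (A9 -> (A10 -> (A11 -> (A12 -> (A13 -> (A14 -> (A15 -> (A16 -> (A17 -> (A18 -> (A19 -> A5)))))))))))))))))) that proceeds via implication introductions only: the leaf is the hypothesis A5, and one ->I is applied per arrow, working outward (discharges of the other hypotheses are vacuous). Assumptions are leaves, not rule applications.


The formula has 19 arrows (->); its innermost consequent A5 is one of the antecedents,
so the proof starts from the hypothesis leaf A5 (not a rule application) and closes one arrow per ->I.
Building A1 -> (A2 -> (A3 -> (A4 -> (A5 -> (A6 -> (A7 -> (A8 -> (A9 -> (A10 -> (A11 -> (A12 -> (A13 -> (A14 -> (A15 -> (A16 -> (A17 -> (A18 -> (A19 -> A5)))))))))))))))))) therefore takes 19 nested implication introductions.
Total inference nodes = 19

19


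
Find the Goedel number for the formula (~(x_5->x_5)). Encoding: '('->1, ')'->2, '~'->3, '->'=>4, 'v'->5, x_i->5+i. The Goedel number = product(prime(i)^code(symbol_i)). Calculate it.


Formula: (~(x_5->x_5))
Symbol codes: [1, 3, 1, 10, 4, 10, 2, 2]
Primes: [2, 3, 5, 7, 11, 13, 17, 19]
p_1^1 = 2^1 = 2
p_2^3 = 3^3 = 27
p_3^1 = 5^1 = 5
p_4^10 = 7^10 = 282475249
p_5^4 = 11^4 = 14641
p_6^10 = 13^10 = 137858491849
p_7^2 = 17^2 = 289
p_8^2 = 19^2 = 361
Product = 16060293313937346082915478202030

16060293313937346082915478202030


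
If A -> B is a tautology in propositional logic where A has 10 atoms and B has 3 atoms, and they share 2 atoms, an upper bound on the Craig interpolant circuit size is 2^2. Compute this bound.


Shared atoms = 2
Craig interpolant size bound = 2^2
= 4

4


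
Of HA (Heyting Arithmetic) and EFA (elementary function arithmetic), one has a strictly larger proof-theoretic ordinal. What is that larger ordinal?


Proof-theoretic ordinal of HA (Heyting Arithmetic): epsilon_0
Proof-theoretic ordinal of EFA (elementary function arithmetic): omega^3
Comparing: omega^3 < epsilon_0.
The larger ordinal is epsilon_0 (from HA (Heyting Arithmetic)).

epsilon_0


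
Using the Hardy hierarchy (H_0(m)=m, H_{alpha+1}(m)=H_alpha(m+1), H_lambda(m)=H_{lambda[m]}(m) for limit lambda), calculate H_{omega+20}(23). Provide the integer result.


H_{omega+20}(23):
Unwind the 20 successor steps: H_{omega+20}(23) = H_omega(23+20) = H_omega(43).
H_omega(m) = H_m(m) = m + m = 2m.
Result = 2 * 43 = 86

86


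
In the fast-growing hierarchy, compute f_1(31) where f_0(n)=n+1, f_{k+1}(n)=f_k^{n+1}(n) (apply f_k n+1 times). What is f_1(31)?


f_1(31) = f_0^32(31)
f_0 adds 1 each time, applied 32 times.
f_1(31) = 31 + 32 = 63

63


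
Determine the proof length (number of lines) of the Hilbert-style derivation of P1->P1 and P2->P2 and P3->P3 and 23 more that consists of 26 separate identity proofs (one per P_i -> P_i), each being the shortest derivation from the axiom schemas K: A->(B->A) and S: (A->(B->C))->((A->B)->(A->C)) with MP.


The shortest proof of A->A from K and S in the Hilbert calculus has exactly 5 lines:
(1) K instance A->((A->A)->A), (2) S instance, (3) MP on 1,2, (4) K instance A->(A->A), (5) MP on 3,4.
For 26 independent identities: 26 * 5 = 130 lines total.

130


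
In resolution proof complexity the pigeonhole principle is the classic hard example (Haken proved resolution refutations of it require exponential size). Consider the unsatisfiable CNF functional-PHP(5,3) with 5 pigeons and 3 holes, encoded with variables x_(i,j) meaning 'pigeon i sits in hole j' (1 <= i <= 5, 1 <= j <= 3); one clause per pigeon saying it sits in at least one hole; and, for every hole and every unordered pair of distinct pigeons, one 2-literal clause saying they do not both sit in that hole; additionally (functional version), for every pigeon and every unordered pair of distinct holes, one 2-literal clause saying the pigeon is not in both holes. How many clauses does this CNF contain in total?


functional-PHP(5,3): 5 pigeons, 3 holes, 5*3 = 15 variables.
- pigeon clauses: one per pigeon -> 5 clauses
- hole clauses: 3 holes * C(5,2) = 3 * 10 -> 30 clauses
- functional clauses: 5 pigeons * C(3,2) = 5 * 3 -> 15 clauses
Total clauses = 5 + 30 + 15 = 50

50


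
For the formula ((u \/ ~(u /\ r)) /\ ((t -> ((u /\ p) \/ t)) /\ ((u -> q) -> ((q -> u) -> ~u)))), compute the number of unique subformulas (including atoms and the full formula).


Formula: ((u \/ ~(u /\ r)) /\ ((t -> ((u /\ p) \/ t)) /\ ((u -> q) -> ((q -> u) -> ~u))))
Subformulas found:
  1. r
  2. q
  3. u
  4. t
  5. p
  6. ~u
  7. (u -> q)
  8. (u /\ p)
  9. (u /\ r)
  10. (q -> u)
  11. ~(u /\ r)
  12. ((u /\ p) \/ t)
  13. ((q -> u) -> ~u)
  14. (u \/ ~(u /\ r))
  15. (t -> ((u /\ p) \/ t))
  16. ((u -> q) -> ((q -> u) -> ~u))
  17. ((t -> ((u /\ p) \/ t)) /\ ((u -> q) -> ((q -> u) -> ~u)))
  18. ((u \/ ~(u /\ r)) /\ ((t -> ((u /\ p) \/ t)) /\ ((u -> q) -> ((q -> u) -> ~u))))
Total distinct subformulas = 18

18


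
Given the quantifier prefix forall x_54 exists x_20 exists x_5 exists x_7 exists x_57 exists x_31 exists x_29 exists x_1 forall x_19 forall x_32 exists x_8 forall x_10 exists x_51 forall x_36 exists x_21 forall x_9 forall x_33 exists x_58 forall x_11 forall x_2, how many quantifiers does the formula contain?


Quantifier prefix has 20 quantifier symbols.
Quantifier depth = 20

20


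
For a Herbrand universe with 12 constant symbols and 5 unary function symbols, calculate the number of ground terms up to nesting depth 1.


Herbrand terms by depth:
Depth 0: 12 constants
Depth 1: 60 new terms (running total: 72)
Total distinct ground terms = 72

72


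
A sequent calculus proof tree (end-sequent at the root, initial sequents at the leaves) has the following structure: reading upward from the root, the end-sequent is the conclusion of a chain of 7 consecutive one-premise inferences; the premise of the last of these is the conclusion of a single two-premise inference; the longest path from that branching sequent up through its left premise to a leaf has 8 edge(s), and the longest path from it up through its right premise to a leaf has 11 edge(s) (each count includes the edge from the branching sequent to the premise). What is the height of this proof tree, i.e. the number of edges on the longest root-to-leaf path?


Longest path through the left premise: 8 edges (measured from the branching sequent)
Longest path through the right premise: 11 edges
Height of the subtree rooted at the branching sequent: max(8, 11) = 11
The branching sequent sits 7 edges above the root (the chain of one-premise inferences), so height = 11 + 7 = 18

18


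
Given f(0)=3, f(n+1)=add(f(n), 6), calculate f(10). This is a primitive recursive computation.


f(0) = 3
f(1) = add(f(0), 6) = add(3, 6) = 9
f(2) = add(f(1), 6) = add(9, 6) = 15
f(3) = add(f(2), 6) = add(15, 6) = 21
f(4) = add(f(3), 6) = add(21, 6) = 27
f(5) = add(f(4), 6) = add(27, 6) = 33
f(6) = add(f(5), 6) = add(33, 6) = 39
f(7) = add(f(6), 6) = add(39, 6) = 45
f(8) = add(f(7), 6) = add(45, 6) = 51
f(9) = add(f(8), 6) = add(51, 6) = 57
f(10) = add(f(9), 6) = add(57, 6) = 63


63


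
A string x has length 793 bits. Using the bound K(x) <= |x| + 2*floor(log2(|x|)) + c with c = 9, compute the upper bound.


floor(log2(793)) = 9
2 * 9 = 18
K(x) <= 793 + 18 + 9 = 820

820


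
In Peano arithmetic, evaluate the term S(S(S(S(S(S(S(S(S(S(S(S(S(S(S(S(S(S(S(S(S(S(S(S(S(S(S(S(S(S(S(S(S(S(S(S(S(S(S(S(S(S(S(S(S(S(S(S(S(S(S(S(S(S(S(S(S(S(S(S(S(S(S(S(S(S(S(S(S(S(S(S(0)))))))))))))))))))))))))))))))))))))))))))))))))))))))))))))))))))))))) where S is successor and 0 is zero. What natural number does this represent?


Counting successors applied to 0:
72 applications of S to 0 = 72

72


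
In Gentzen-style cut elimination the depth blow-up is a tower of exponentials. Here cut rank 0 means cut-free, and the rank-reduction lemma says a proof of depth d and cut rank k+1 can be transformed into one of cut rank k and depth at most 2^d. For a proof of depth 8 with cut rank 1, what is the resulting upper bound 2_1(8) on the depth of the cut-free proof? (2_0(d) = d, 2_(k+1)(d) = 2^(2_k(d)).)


Each rank reduction sends depth d to at most 2^d; cut rank r needs r reductions.
2_0(8) = 8
2_1(8) = 2^8 = 256
Cut-free depth bound = 256

256


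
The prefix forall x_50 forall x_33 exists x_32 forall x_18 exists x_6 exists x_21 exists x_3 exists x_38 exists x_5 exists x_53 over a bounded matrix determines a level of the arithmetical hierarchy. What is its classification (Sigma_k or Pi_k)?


Leading quantifier is forall, so the class is Pi.
Number of quantifier blocks = alternations + 1 = 3 + 1 = 4.
Classification: Pi_4

Pi_4


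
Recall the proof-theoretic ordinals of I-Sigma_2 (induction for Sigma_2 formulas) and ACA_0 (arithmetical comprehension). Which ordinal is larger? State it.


Proof-theoretic ordinal of I-Sigma_2 (induction for Sigma_2 formulas): omega^(omega^omega)
Proof-theoretic ordinal of ACA_0 (arithmetical comprehension): epsilon_0
Comparing: omega^(omega^omega) < epsilon_0.
The larger ordinal is epsilon_0 (from ACA_0 (arithmetical comprehension)).

epsilon_0


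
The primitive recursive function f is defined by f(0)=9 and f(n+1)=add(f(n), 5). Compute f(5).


f(0) = 9
f(1) = add(f(0), 5) = add(9, 5) = 14
f(2) = add(f(1), 5) = add(14, 5) = 19
f(3) = add(f(2), 5) = add(19, 5) = 24
f(4) = add(f(3), 5) = add(24, 5) = 29
f(5) = add(f(4), 5) = add(29, 5) = 34


34


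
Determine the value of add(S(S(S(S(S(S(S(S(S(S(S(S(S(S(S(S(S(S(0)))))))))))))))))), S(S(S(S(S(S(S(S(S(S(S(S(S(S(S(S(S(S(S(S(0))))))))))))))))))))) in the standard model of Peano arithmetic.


add(S^18(0), S^20(0)):
S^18(0) = 18
S^20(0) = 20
18 + 20 = 38

38


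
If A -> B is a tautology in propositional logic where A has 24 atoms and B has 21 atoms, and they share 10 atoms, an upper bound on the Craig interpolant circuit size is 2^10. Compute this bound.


Shared atoms = 10
Craig interpolant size bound = 2^10
= 1024

1024


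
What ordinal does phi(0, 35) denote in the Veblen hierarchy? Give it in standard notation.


phi(0, 35):
phi(0, beta) = omega^beta by definition.
phi(0, 35) = omega^35

omega^35


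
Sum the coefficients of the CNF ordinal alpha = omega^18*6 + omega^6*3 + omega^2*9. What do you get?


CNF: omega^18*6 + omega^6*3 + omega^2*9
Coefficients: 6 + 3 + 9 = 18

18


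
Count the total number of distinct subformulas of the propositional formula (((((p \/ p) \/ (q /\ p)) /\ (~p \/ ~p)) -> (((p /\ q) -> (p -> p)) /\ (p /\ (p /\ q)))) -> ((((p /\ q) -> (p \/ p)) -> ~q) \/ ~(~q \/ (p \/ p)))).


Formula: (((((p \/ p) \/ (q /\ p)) /\ (~p \/ ~p)) -> (((p /\ q) -> (p -> p)) /\ (p /\ (p /\ q)))) -> ((((p /\ q) -> (p \/ p)) -> ~q) \/ ~(~q \/ (p \/ p))))
Subformulas found:
  1. q
  2. p
  3. ~p
  4. ~q
  5. (p \/ p)
  6. (q /\ p)
  7. (p /\ q)
  8. (p -> p)
  9. (~p \/ ~p)
  10. (p /\ (p /\ q))
  11. (~q \/ (p \/ p))
  12. ~(~q \/ (p \/ p))
  13. ((p \/ p) \/ (q /\ p))
  14. ((p /\ q) -> (p \/ p))
  15. ((p /\ q) -> (p -> p))
  16. (((p /\ q) -> (p \/ p)) -> ~q)
  17. (((p \/ p) \/ (q /\ p)) /\ (~p \/ ~p))
  18. (((p /\ q) -> (p -> p)) /\ (p /\ (p /\ q)))
  19. ((((p /\ q) -> (p \/ p)) -> ~q) \/ ~(~q \/ (p \/ p)))
  20. ((((p \/ p) \/ (q /\ p)) /\ (~p \/ ~p)) -> (((p /\ q) -> (p -> p)) /\ (p /\ (p /\ q))))
  21. (((((p \/ p) \/ (q /\ p)) /\ (~p \/ ~p)) -> (((p /\ q) -> (p -> p)) /\ (p /\ (p /\ q)))) -> ((((p /\ q) -> (p \/ p)) -> ~q) \/ ~(~q \/ (p \/ p))))
Total distinct subformulas = 21

21


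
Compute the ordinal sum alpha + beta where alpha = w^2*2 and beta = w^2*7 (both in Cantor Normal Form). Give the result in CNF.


Ordinal addition w^2*2 + w^2*7:
Both terms have the same exponent 2.
w^e*c + w^e*d = w^e*(c+d).
Result = w^2*(2+7) = w^2*9

w^2*9


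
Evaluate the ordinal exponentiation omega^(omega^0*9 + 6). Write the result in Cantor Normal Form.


omega^(omega^0*9 + 6):
omega^0 = 1, so the exponent is 9 + 6 = 15 (finite ordinal addition).
Result = omega^15, already a single CNF term.

omega^15


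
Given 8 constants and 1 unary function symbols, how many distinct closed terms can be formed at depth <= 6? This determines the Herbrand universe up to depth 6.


Herbrand terms by depth:
Depth 0: 8 constants
Depth 1: 8 new terms (running total: 16)
Depth 2: 8 new terms (running total: 24)
Depth 3: 8 new terms (running total: 32)
Depth 4: 8 new terms (running total: 40)
Depth 5: 8 new terms (running total: 48)
Depth 6: 8 new terms (running total: 56)
Total distinct ground terms = 56

56


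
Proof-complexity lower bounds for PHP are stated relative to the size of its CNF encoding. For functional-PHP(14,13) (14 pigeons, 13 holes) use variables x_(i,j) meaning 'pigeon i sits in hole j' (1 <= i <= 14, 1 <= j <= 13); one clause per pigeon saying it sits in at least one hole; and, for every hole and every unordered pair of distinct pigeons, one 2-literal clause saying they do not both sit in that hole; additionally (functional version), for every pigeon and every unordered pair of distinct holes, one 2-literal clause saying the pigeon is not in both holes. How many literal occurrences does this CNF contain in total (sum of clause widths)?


functional-PHP(14,13): 14 pigeons, 13 holes, 14*13 = 182 variables.
- pigeon clauses: one per pigeon -> 14 clauses of width 13 -> 182 literals
- hole clauses: 13 holes * C(14,2) = 13 * 91 -> 1183 clauses of width 2 -> 2366 literals
- functional clauses: 14 pigeons * C(13,2) = 14 * 78 -> 1092 clauses of width 2 -> 2184 literals
Total literal occurrences = 182 + 2366 + 2184 = 4732

4732


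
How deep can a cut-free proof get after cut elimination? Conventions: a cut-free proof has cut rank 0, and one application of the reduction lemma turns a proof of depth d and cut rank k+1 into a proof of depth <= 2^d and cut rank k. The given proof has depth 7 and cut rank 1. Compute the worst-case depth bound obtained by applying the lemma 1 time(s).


Each rank reduction sends depth d to at most 2^d; cut rank r needs r reductions.
2_0(7) = 7
2_1(7) = 2^7 = 128
Cut-free depth bound = 128

128


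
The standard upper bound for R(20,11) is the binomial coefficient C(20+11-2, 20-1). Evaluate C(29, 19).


R(20,11) <= C(20+11-2, 20-1) = C(29, 19)
C(29, 19) = 29! / (19! * 10!)
= 20030010

20030010


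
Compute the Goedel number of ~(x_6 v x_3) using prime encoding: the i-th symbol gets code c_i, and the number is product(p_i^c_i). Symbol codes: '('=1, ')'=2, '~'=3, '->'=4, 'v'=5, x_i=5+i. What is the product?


Formula: ~(x_6 v x_3)
Symbol codes: [3, 1, 11, 5, 8, 2]
Primes: [2, 3, 5, 7, 11, 13]
p_1^3 = 2^3 = 8
p_2^1 = 3^1 = 3
p_3^11 = 5^11 = 48828125
p_4^5 = 7^5 = 16807
p_5^8 = 11^8 = 214358881
p_6^2 = 13^2 = 169
Product = 713509361122761328125000

713509361122761328125000


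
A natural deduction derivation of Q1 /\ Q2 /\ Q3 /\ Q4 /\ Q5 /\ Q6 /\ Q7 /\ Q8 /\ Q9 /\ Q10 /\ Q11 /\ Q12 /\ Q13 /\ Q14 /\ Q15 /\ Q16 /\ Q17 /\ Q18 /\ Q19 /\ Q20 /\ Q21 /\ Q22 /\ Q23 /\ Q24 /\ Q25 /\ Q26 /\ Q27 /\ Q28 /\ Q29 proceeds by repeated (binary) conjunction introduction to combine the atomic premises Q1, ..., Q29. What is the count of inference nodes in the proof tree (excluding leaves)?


The target conjunction has 29 conjuncts, i.e. 28 binary /\ connectives.
Each conjunction-intro joins two pieces, so 29 atoms require 29-1 = 28 applications.
Total inference nodes = 28

28


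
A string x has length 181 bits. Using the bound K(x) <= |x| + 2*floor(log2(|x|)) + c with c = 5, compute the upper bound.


floor(log2(181)) = 7
2 * 7 = 14
K(x) <= 181 + 14 + 5 = 200

200


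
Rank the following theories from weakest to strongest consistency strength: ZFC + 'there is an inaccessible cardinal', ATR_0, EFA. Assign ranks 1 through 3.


Ordering by consistency strength:
1. EFA
2. ATR_0
3. ZFC + 'there is an inaccessible cardinal'


ZFC + 'there is an inaccessible cardinal'=3, ATR_0=2, EFA=1


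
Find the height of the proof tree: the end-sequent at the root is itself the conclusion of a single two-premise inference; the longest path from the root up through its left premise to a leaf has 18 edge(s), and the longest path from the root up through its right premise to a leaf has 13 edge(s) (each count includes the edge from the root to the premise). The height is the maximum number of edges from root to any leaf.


Longest path through the left premise: 18 edges (measured from the branching sequent)
Longest path through the right premise: 13 edges
Height of the subtree rooted at the branching sequent: max(18, 13) = 18
The branching sequent is the root itself.
Total height = 18

18


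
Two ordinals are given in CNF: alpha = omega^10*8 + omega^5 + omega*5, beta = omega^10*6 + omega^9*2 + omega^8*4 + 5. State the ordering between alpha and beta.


Compare term by term from highest exponent:
alpha = omega^10*8 + omega^5 + omega*5
beta = omega^10*6 + omega^9*2 + omega^8*4 + 5
Term 1: alpha has omega^10*8, beta has omega^10*6
Term 2: alpha has omega^5*1, beta has omega^9*2
Term 3: alpha has omega^1*5, beta has omega^8*4
Term 4: alpha has omega^0*0, beta has omega^0*5
Result: alpha > beta

alpha > beta


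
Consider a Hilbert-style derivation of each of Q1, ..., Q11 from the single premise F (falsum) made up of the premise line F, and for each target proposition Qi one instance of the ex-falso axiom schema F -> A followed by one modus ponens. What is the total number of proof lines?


Ex falso, line by line:
- 1 premise line (F)
- 11 targets, each needing 1 axiom instance (F -> Qi) + 1 MP = 2 lines: 2 * 11 = 22
Total = 1 + 22 = 23 lines.

23


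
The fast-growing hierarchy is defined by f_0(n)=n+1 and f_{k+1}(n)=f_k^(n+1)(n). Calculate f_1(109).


f_1(109) = f_0^110(109)
f_0 adds 1 each time, applied 110 times.
f_1(109) = 109 + 110 = 219

219


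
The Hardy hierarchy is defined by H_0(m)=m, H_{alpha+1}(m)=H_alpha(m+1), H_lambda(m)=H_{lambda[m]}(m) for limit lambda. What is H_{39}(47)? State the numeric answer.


H_39(47):
For finite ordinals k, H_k(n) = n + k (each successor step adds 1).
H_39(47) = 47 + 39 = 86

86


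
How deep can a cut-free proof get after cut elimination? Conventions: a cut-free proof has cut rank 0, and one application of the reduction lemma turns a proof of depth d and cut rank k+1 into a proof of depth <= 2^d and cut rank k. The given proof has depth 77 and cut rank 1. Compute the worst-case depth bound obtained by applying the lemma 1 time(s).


Each rank reduction sends depth d to at most 2^d; cut rank r needs r reductions.
2_0(77) = 77
2_1(77) = 2^77 = 151115727451828646838272
Cut-free depth bound = 151115727451828646838272

151115727451828646838272


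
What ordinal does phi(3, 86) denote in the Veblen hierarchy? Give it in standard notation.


phi(3, 86):
phi(3, beta) = eta_beta (the beta-th eta number, fixed point of zeta).
phi(3, 86) = eta_86

eta_86


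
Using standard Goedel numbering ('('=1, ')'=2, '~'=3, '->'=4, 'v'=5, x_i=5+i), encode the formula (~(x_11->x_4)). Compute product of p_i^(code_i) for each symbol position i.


Formula: (~(x_11->x_4))
Symbol codes: [1, 3, 1, 16, 4, 9, 2, 2]
Primes: [2, 3, 5, 7, 11, 13, 17, 19]
p_1^1 = 2^1 = 2
p_2^3 = 3^3 = 27
p_3^1 = 5^1 = 5
p_4^16 = 7^16 = 33232930569601
p_5^4 = 11^4 = 14641
p_6^9 = 13^9 = 10604499373
p_7^2 = 17^2 = 289
p_8^2 = 19^2 = 361
Product = 145344419083954986869917161153125190

145344419083954986869917161153125190


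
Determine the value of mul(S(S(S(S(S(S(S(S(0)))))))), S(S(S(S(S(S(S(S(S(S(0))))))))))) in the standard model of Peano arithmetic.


mul(S^8(0), S^10(0)):
S^8(0) = 8
S^10(0) = 10
8 * 10 = 80

80


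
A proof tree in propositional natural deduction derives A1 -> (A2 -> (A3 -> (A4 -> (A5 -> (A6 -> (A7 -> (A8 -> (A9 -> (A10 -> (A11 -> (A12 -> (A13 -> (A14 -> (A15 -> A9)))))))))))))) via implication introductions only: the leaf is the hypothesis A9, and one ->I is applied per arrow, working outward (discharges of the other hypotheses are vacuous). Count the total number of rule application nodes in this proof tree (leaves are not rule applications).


The formula has 15 arrows (->); its innermost consequent A9 is one of the antecedents,
so the proof starts from the hypothesis leaf A9 (not a rule application) and closes one arrow per ->I.
Building A1 -> (A2 -> (A3 -> (A4 -> (A5 -> (A6 -> (A7 -> (A8 -> (A9 -> (A10 -> (A11 -> (A12 -> (A13 -> (A14 -> (A15 -> A9)))))))))))))) therefore takes 15 nested implication introductions.
Total inference nodes = 15

15


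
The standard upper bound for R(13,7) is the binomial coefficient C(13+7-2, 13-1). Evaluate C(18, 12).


R(13,7) <= C(13+7-2, 13-1) = C(18, 12)
C(18, 12) = 18! / (12! * 6!)
= 18564

18564


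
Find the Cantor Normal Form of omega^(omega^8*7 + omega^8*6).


omega^(omega^8*7 + omega^8*6):
Both terms of the exponent have the same exponent 8, so they merge: omega^8*7 + omega^8*6 = omega^8*(7+6) = omega^8*13.
omega raised to a CNF ordinal is a single CNF term: Result = omega^(omega^8*13)

omega^(omega^8*13)


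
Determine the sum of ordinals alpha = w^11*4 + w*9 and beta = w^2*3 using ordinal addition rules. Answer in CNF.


Ordinal addition (w^11*4 + w*9) + w^2*3:
alpha's leading term has exponent 11 > beta's exponent 2, so it survives.
alpha's tail term has exponent 1 < beta's exponent 2, so it is absorbed by beta.
In ordinal addition, any term followed by a strictly larger-exponent term is absorbed.
Result = w^11*4 + w^2*3

w^11*4 + w^2*3


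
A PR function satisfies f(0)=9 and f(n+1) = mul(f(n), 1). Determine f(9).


f(0) = 9
f(1) = mul(f(0), 1) = mul(9, 1) = 9
f(2) = mul(f(1), 1) = mul(9, 1) = 9
f(3) = mul(f(2), 1) = mul(9, 1) = 9
f(4) = mul(f(3), 1) = mul(9, 1) = 9
f(5) = mul(f(4), 1) = mul(9, 1) = 9
f(6) = mul(f(5), 1) = mul(9, 1) = 9
f(7) = mul(f(6), 1) = mul(9, 1) = 9
f(8) = mul(f(7), 1) = mul(9, 1) = 9
f(9) = mul(f(8), 1) = mul(9, 1) = 9


9


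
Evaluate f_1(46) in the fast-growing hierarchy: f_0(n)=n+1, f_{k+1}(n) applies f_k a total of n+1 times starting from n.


f_1(46) = f_0^47(46)
f_0 adds 1 each time, applied 47 times.
f_1(46) = 46 + 47 = 93

93


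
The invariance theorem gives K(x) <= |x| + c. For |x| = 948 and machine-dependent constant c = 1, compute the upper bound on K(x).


K(x) <= |x| + c = 948 + 1 = 949

949


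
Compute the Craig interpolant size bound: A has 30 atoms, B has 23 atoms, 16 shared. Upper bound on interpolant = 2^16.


Shared atoms = 16
Craig interpolant size bound = 2^16
= 65536

65536


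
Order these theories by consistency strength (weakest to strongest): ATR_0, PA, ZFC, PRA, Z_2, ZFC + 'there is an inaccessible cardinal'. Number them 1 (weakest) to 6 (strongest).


Ordering by consistency strength:
1. PRA
2. PA
3. ATR_0
4. Z_2
5. ZFC
6. ZFC + 'there is an inaccessible cardinal'


ATR_0=3, PA=2, ZFC=5, PRA=1, Z_2=4, ZFC + 'there is an inaccessible cardinal'=6


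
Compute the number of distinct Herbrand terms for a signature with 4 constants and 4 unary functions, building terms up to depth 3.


Herbrand terms by depth:
Depth 0: 4 constants
Depth 1: 16 new terms (running total: 20)
Depth 2: 64 new terms (running total: 84)
Depth 3: 256 new terms (running total: 340)
Total distinct ground terms = 340

340


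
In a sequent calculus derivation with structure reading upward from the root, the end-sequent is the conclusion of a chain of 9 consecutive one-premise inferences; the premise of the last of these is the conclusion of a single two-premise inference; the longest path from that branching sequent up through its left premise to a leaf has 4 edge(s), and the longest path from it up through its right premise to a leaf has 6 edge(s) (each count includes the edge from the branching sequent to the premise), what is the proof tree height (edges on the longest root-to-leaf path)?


Longest path through the left premise: 4 edges (measured from the branching sequent)
Longest path through the right premise: 6 edges
Height of the subtree rooted at the branching sequent: max(4, 6) = 6
The branching sequent sits 9 edges above the root (the chain of one-premise inferences), so height = 6 + 9 = 15

15


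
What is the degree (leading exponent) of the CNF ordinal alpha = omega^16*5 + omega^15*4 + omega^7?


CNF: omega^16*5 + omega^15*4 + omega^7
The leading term is omega^16*5, which has exponent 16.

16
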